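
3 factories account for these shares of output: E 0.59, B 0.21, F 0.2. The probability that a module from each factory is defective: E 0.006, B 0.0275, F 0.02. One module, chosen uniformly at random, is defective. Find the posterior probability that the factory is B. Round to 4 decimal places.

0.4337

By Bayes' rule, posterior ∝ prior × likelihood:
  E: 0.59 × 0.006 = 0.00354
  B: 0.21 × 0.0275 = 0.005775
  F: 0.2 × 0.02 = 0.004
Total = 0.013315.
P(B | evidence) = 0.005775 / 0.013315 ≈ 0.4337.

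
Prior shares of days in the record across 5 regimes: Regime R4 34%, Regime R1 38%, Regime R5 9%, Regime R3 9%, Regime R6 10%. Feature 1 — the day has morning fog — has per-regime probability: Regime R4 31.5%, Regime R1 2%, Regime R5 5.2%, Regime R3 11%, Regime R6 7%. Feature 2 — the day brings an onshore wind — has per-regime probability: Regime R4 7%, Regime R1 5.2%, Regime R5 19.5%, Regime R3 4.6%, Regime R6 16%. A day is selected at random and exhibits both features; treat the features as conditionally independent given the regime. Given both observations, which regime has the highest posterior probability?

By Bayes' rule, posterior ∝ prior × likelihood:
  Regime R4: 0.34 × 0.315 × 0.07 = 0.007497
  Regime R1: 0.38 × 0.02 × 0.052 = 0.0003952
  Regime R5: 0.09 × 0.052 × 0.195 = 0.0009126
  Regime R3: 0.09 × 0.11 × 0.046 = 0.0004554
  Regime R6: 0.1 × 0.07 × 0.16 = 0.00112
Total = 0.0103802.
Largest term belongs to Regime R4, so Regime R4 is most probable.

Regime R4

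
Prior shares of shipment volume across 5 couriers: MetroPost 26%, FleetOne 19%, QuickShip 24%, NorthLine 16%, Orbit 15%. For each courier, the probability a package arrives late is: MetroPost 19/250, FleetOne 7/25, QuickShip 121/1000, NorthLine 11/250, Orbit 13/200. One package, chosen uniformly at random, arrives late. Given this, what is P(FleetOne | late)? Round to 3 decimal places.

0.448

Unnormalized posteriors (prior × likelihood):
  MetroPost: 0.26 × 0.076 = 0.01976
  FleetOne: 0.19 × 0.28 = 0.0532
  QuickShip: 0.24 × 0.121 = 0.02904
  NorthLine: 0.16 × 0.044 = 0.00704
  Orbit: 0.15 × 0.065 = 0.00975
Total = 0.11879.
P(FleetOne | evidence) = 0.0532 / 0.11879 ≈ 0.448.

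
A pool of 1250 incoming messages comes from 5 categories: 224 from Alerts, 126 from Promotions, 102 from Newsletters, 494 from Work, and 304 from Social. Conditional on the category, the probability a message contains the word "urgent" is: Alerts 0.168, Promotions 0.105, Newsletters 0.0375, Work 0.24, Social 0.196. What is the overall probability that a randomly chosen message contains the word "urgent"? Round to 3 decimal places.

Unnormalized posteriors (prior × likelihood):
  Alerts: 0.1792 × 0.168 = 0.0301056
  Promotions: 0.1008 × 0.105 = 0.010584
  Newsletters: 0.0816 × 0.0375 = 0.00306
  Work: 0.3952 × 0.24 = 0.094848
  Social: 0.2432 × 0.196 = 0.0476672
P(urgent-flag) = 0.0301056 + 0.010584 + 0.00306 + 0.094848 + 0.0476672 = 0.1862648 → 0.186.

0.186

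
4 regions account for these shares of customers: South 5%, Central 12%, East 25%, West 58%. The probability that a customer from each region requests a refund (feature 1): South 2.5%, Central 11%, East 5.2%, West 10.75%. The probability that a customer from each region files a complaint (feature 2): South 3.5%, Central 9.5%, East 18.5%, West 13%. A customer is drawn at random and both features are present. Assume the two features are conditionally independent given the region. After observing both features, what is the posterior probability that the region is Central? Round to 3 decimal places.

By Bayes' rule, posterior ∝ prior × likelihood:
  South: 0.05 × 0.025 × 0.035 = 0.00004375
  Central: 0.12 × 0.11 × 0.095 = 0.001254
  East: 0.25 × 0.052 × 0.185 = 0.002405
  West: 0.58 × 0.1075 × 0.13 = 0.0081055
Normalizing constant = 0.01180825.
P(Central | evidence) = 0.001254 / 0.01180825 ≈ 0.106.

0.106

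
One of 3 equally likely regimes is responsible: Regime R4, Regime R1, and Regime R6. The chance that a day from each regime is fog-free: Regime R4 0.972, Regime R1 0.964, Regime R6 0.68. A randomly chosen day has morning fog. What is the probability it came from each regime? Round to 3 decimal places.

Regime R4 0.073, Regime R1 0.094, Regime R6 0.833

Taking complements, P(fog | each) = Regime R4 0.028, Regime R1 0.036, Regime R6 0.32.
Since the prior is uniform, the posterior is proportional to the likelihood:
  Regime R4: 0.028
  Regime R1: 0.036
  Regime R6: 0.32
Sum = 0.384.
P(Regime R4 | fog) = 0.028/0.384 ≈ 0.073
P(Regime R1 | fog) = 0.036/0.384 ≈ 0.094
P(Regime R6 | fog) = 0.32/0.384 ≈ 0.833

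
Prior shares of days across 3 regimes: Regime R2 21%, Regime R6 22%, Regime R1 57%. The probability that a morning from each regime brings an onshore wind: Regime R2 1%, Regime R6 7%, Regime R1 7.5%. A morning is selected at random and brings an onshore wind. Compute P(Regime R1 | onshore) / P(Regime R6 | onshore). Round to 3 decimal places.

Unnormalized posteriors (prior × likelihood):
  Regime R2: 0.21 × 0.01 = 0.0021
  Regime R6: 0.22 × 0.07 = 0.0154
  Regime R1: 0.57 × 0.075 = 0.04275
Total = 0.06025.
The ratio is 0.04275 / 0.0154 (the normalizer cancels) = 2.776.

2.776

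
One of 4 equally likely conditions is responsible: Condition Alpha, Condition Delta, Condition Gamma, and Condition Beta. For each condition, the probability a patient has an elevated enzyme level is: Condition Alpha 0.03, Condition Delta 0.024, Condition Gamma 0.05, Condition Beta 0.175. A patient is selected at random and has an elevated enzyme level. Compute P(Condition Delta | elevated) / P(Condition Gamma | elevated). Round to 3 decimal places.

0.480

With a uniform prior (1/4 each), posterior ∝ likelihood:
  Condition Alpha: 0.03
  Condition Delta: 0.024
  Condition Gamma: 0.05
  Condition Beta: 0.175
Normalizing constant = 0.279.
The ratio is 0.024 / 0.05 (the normalizer cancels) = 0.480.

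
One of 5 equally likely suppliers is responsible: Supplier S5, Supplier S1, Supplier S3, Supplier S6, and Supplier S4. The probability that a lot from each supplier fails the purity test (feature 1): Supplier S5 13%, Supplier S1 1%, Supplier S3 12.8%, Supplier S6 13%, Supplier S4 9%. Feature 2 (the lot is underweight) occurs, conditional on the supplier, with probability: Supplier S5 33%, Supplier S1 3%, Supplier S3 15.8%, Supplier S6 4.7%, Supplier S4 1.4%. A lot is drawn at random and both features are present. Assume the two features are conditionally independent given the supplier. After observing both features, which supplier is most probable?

With a uniform prior (1/5 each), posterior ∝ likelihood:
  Supplier S5: 0.13 × 0.33 = 0.0429
  Supplier S1: 0.01 × 0.03 = 0.0003
  Supplier S3: 0.128 × 0.158 = 0.020224
  Supplier S6: 0.13 × 0.047 = 0.00611
  Supplier S4: 0.09 × 0.014 = 0.00126
Total = 0.070794.
Largest term belongs to Supplier S5, so Supplier S5 is most probable.

Supplier S5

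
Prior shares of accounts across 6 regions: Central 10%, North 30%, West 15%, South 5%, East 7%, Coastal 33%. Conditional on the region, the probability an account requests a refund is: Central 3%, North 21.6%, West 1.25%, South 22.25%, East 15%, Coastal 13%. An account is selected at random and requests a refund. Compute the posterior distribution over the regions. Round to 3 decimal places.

Central 0.022, North 0.483, West 0.014, South 0.083, East 0.078, Coastal 0.320

Unnormalized posteriors (prior × likelihood):
  Central: 0.1 × 0.03 = 0.003
  North: 0.3 × 0.216 = 0.0648
  West: 0.15 × 0.0125 = 0.001875
  South: 0.05 × 0.2225 = 0.011125
  East: 0.07 × 0.15 = 0.0105
  Coastal: 0.33 × 0.13 = 0.0429
Normalizing constant = 0.1342.
P(Central | refund) = 0.003/0.1342 ≈ 0.022
P(North | refund) = 0.0648/0.1342 ≈ 0.483
P(West | refund) = 0.001875/0.1342 ≈ 0.014
P(South | refund) = 0.011125/0.1342 ≈ 0.083
P(East | refund) = 0.0105/0.1342 ≈ 0.078
P(Coastal | refund) = 0.0429/0.1342 ≈ 0.320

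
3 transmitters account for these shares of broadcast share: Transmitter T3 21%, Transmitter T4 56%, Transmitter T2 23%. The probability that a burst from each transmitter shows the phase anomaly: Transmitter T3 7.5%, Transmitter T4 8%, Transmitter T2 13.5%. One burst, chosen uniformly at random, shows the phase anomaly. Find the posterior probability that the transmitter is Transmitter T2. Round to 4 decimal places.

Unnormalized posteriors (prior × likelihood):
  Transmitter T3: 0.21 × 0.075 = 0.01575
  Transmitter T4: 0.56 × 0.08 = 0.0448
  Transmitter T2: 0.23 × 0.135 = 0.03105
Sum = 0.0916.
P(Transmitter T2 | evidence) = 0.03105 / 0.0916 ≈ 0.3390.

0.3390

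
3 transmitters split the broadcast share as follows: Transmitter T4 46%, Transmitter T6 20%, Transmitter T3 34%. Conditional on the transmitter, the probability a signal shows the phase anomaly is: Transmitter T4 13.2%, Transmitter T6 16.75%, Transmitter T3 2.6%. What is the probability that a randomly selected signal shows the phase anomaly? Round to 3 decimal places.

0.103

Compute prior × likelihood for every hypothesis:
  Transmitter T4: 0.46 × 0.132 = 0.06072
  Transmitter T6: 0.2 × 0.1675 = 0.0335
  Transmitter T3: 0.34 × 0.026 = 0.00884
P(anomaly) = 0.06072 + 0.0335 + 0.00884 = 0.10306 → 0.103.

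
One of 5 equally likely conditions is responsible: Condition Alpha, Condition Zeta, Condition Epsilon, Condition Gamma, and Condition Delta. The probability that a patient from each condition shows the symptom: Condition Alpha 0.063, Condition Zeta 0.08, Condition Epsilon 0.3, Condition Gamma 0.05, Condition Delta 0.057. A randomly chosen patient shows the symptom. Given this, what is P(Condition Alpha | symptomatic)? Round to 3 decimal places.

With a uniform prior (1/5 each), posterior ∝ likelihood:
  Condition Alpha: 0.063
  Condition Zeta: 0.08
  Condition Epsilon: 0.3
  Condition Gamma: 0.05
  Condition Delta: 0.057
Total = 0.55.
P(Condition Alpha | evidence) = 0.063 / 0.55 ≈ 0.115.

0.115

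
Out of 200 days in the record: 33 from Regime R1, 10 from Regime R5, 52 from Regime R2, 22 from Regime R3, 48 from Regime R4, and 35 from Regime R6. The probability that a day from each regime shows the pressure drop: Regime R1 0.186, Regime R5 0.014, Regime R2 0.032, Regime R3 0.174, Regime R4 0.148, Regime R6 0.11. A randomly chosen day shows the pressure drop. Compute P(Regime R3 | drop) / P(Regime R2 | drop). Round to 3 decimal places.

By Bayes' rule, posterior ∝ prior × likelihood:
  Regime R1: 0.165 × 0.186 = 0.03069
  Regime R5: 0.05 × 0.014 = 0.0007
  Regime R2: 0.26 × 0.032 = 0.00832
  Regime R3: 0.11 × 0.174 = 0.01914
  Regime R4: 0.24 × 0.148 = 0.03552
  Regime R6: 0.175 × 0.11 = 0.01925
Total = 0.11362.
The ratio is 0.01914 / 0.00832 (the normalizer cancels) = 2.300.

2.300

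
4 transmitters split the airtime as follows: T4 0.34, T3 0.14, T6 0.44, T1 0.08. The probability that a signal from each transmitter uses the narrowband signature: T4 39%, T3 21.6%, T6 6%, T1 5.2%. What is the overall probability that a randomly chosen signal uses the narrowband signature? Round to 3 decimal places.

Unnormalized posteriors (prior × likelihood):
  T4: 0.34 × 0.39 = 0.1326
  T3: 0.14 × 0.216 = 0.03024
  T6: 0.44 × 0.06 = 0.0264
  T1: 0.08 × 0.052 = 0.00416
P(narrowband) = 0.1326 + 0.03024 + 0.0264 + 0.00416 = 0.1934 → 0.193.

0.193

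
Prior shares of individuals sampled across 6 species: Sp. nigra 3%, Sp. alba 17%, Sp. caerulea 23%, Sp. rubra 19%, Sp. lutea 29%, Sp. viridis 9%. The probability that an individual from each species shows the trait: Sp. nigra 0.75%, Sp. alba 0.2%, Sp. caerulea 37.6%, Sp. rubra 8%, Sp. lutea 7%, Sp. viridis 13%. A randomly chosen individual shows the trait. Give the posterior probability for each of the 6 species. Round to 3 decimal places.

Unnormalized posteriors (prior × likelihood):
  Sp. nigra: 0.03 × 0.0075 = 0.000225
  Sp. alba: 0.17 × 0.002 = 0.00034
  Sp. caerulea: 0.23 × 0.376 = 0.08648
  Sp. rubra: 0.19 × 0.08 = 0.0152
  Sp. lutea: 0.29 × 0.07 = 0.0203
  Sp. viridis: 0.09 × 0.13 = 0.0117
Normalizing constant = 0.134245.
P(Sp. nigra | trait) = 0.000225/0.134245 ≈ 0.002
P(Sp. alba | trait) = 0.00034/0.134245 ≈ 0.003
P(Sp. caerulea | trait) = 0.08648/0.134245 ≈ 0.644
P(Sp. rubra | trait) = 0.0152/0.134245 ≈ 0.113
P(Sp. lutea | trait) = 0.0203/0.134245 ≈ 0.151
P(Sp. viridis | trait) = 0.0117/0.134245 ≈ 0.087
(Check: 0.002+0.003+0.644+0.113+0.151+0.087 = 1.000.)

Sp. nigra 0.002, Sp. alba 0.003, Sp. caerulea 0.644, Sp. rubra 0.113, Sp. lutea 0.151, Sp. viridis 0.087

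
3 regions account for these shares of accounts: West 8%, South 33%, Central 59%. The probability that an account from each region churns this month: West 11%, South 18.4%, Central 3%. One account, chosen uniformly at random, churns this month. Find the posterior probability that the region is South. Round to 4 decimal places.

0.6962

By Bayes' rule, posterior ∝ prior × likelihood:
  West: 0.08 × 0.11 = 0.0088
  South: 0.33 × 0.184 = 0.06072
  Central: 0.59 × 0.03 = 0.0177
Normalizing constant = 0.08722.
P(South | evidence) = 0.06072 / 0.08722 ≈ 0.6962.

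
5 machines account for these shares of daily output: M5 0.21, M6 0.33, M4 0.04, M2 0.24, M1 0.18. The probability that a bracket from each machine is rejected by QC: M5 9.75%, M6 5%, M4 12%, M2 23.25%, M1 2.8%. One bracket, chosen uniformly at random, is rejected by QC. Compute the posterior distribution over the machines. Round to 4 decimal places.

M5 0.1995, M6 0.1608, M4 0.0468, M2 0.5438, M1 0.0491

Prior × likelihood for each hypothesis:
  M5: 0.21 × 0.0975 = 0.020475
  M6: 0.33 × 0.05 = 0.0165
  M4: 0.04 × 0.12 = 0.0048
  M2: 0.24 × 0.2325 = 0.0558
  M1: 0.18 × 0.028 = 0.00504
Normalizing constant = 0.102615.
P(M5 | rejected) = 0.020475/0.102615 ≈ 0.1995
P(M6 | rejected) = 0.0165/0.102615 ≈ 0.1608
P(M4 | rejected) = 0.0048/0.102615 ≈ 0.0468
P(M2 | rejected) = 0.0558/0.102615 ≈ 0.5438
P(M1 | rejected) = 0.00504/0.102615 ≈ 0.0491
(Check: 0.1995+0.1608+0.0468+0.5438+0.0491 = 1.0000.)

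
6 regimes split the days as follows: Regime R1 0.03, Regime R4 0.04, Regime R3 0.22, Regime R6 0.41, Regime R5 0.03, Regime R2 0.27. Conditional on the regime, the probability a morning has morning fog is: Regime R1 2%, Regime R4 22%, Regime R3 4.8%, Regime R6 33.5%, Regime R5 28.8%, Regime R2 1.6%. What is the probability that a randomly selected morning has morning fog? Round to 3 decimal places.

Prior × likelihood for each hypothesis:
  Regime R1: 0.03 × 0.02 = 0.0006
  Regime R4: 0.04 × 0.22 = 0.0088
  Regime R3: 0.22 × 0.048 = 0.01056
  Regime R6: 0.41 × 0.335 = 0.13735
  Regime R5: 0.03 × 0.288 = 0.00864
  Regime R2: 0.27 × 0.016 = 0.00432
P(fog) = 0.0006 + 0.0088 + 0.01056 + 0.13735 + 0.00864 + 0.00432 = 0.17027 → 0.170.

0.170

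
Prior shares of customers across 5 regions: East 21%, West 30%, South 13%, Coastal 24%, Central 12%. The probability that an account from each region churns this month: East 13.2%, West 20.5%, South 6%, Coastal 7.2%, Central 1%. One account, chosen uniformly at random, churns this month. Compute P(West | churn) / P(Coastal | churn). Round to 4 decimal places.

3.5590

Prior × likelihood for each hypothesis:
  East: 0.21 × 0.132 = 0.02772
  West: 0.3 × 0.205 = 0.0615
  South: 0.13 × 0.06 = 0.0078
  Coastal: 0.24 × 0.072 = 0.01728
  Central: 0.12 × 0.01 = 0.0012
Sum = 0.1155.
The ratio is 0.0615 / 0.01728 (the normalizer cancels) = 3.5590.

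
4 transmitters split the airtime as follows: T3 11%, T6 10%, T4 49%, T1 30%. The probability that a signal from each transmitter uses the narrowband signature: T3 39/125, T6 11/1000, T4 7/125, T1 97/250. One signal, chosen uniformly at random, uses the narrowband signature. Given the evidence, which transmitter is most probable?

By Bayes' rule, posterior ∝ prior × likelihood:
  T3: 0.11 × 0.312 = 0.03432
  T6: 0.1 × 0.011 = 0.0011
  T4: 0.49 × 0.056 = 0.02744
  T1: 0.3 × 0.388 = 0.1164
Total = 0.17926.
Largest term belongs to T1, so T1 is most probable.

T1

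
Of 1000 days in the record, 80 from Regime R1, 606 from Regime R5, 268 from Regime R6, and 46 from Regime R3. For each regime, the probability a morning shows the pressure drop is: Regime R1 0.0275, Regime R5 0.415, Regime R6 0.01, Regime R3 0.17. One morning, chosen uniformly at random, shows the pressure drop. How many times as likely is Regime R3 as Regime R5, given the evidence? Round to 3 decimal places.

By Bayes' rule, posterior ∝ prior × likelihood:
  Regime R1: 0.08 × 0.0275 = 0.0022
  Regime R5: 0.606 × 0.415 = 0.25149
  Regime R6: 0.268 × 0.01 = 0.00268
  Regime R3: 0.046 × 0.17 = 0.00782
Total = 0.26419.
The ratio is 0.00782 / 0.25149 (the normalizer cancels) = 0.031.

0.031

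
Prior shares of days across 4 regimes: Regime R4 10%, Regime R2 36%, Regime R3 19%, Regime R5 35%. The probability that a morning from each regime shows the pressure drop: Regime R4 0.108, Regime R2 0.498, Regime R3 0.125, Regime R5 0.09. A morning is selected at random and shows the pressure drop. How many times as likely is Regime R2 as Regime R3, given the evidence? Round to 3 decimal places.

7.549

Unnormalized posteriors (prior × likelihood):
  Regime R4: 0.1 × 0.108 = 0.0108
  Regime R2: 0.36 × 0.498 = 0.17928
  Regime R3: 0.19 × 0.125 = 0.02375
  Regime R5: 0.35 × 0.09 = 0.0315
Sum = 0.24533.
The ratio is 0.17928 / 0.02375 (the normalizer cancels) = 7.549.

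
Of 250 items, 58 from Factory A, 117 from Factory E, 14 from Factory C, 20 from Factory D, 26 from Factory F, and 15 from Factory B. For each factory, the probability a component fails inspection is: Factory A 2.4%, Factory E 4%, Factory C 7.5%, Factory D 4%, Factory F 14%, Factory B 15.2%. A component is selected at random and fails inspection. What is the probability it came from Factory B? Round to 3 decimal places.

0.165

Unnormalized posteriors (prior × likelihood):
  Factory A: 0.232 × 0.024 = 0.005568
  Factory E: 0.468 × 0.04 = 0.01872
  Factory C: 0.056 × 0.075 = 0.0042
  Factory D: 0.08 × 0.04 = 0.0032
  Factory F: 0.104 × 0.14 = 0.01456
  Factory B: 0.06 × 0.152 = 0.00912
Total = 0.055368.
P(Factory B | evidence) = 0.00912 / 0.055368 ≈ 0.165.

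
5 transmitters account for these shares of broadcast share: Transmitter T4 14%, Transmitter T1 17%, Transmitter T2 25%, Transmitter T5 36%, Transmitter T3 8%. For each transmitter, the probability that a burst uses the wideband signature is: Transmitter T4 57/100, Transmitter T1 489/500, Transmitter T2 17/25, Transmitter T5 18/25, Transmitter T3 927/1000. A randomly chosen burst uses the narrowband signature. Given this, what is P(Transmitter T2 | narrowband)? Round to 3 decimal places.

Taking complements, P(narrowband | each) = Transmitter T4 0.43, Transmitter T1 0.022, Transmitter T2 0.32, Transmitter T5 0.28, Transmitter T3 0.073.
By Bayes' rule, posterior ∝ prior × likelihood:
  Transmitter T4: 0.14 × 0.43 = 0.0602
  Transmitter T1: 0.17 × 0.022 = 0.00374
  Transmitter T2: 0.25 × 0.32 = 0.08
  Transmitter T5: 0.36 × 0.28 = 0.1008
  Transmitter T3: 0.08 × 0.073 = 0.00584
Sum = 0.25058.
P(Transmitter T2 | evidence) = 0.08 / 0.25058 ≈ 0.319.

0.319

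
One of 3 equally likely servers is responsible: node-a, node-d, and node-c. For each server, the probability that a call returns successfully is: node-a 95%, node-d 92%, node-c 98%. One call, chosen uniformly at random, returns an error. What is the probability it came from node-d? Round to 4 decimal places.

0.5333

Taking complements, P(error | each) = node-a 0.05, node-d 0.08, node-c 0.02.
With a uniform prior (1/3 each), posterior ∝ likelihood:
  node-a: 0.05
  node-d: 0.08
  node-c: 0.02
Total = 0.15.
P(node-d | evidence) = 0.08 / 0.15 ≈ 0.5333.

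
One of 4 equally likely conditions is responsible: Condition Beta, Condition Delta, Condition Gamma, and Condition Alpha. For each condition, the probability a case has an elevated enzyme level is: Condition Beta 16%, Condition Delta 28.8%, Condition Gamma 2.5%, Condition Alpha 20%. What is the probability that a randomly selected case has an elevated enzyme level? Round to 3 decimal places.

0.168

Since the prior is uniform, the posterior is proportional to the likelihood:
  Condition Beta: 0.16
  Condition Delta: 0.288
  Condition Gamma: 0.025
  Condition Alpha: 0.2
P(elevated) = (1/4) × (0.16 + 0.288 + 0.025 + 0.2) = 0.673/4 ≈ 0.168.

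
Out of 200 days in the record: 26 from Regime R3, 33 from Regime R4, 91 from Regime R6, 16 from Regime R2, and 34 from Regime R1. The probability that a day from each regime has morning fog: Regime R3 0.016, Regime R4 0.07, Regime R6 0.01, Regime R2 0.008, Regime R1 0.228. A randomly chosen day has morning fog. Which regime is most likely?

Unnormalized posteriors (prior × likelihood):
  Regime R3: 0.13 × 0.016 = 0.00208
  Regime R4: 0.165 × 0.07 = 0.01155
  Regime R6: 0.455 × 0.01 = 0.00455
  Regime R2: 0.08 × 0.008 = 0.00064
  Regime R1: 0.17 × 0.228 = 0.03876
Sum = 0.05758.
Largest term belongs to Regime R1, so Regime R1 is most probable.

Regime R1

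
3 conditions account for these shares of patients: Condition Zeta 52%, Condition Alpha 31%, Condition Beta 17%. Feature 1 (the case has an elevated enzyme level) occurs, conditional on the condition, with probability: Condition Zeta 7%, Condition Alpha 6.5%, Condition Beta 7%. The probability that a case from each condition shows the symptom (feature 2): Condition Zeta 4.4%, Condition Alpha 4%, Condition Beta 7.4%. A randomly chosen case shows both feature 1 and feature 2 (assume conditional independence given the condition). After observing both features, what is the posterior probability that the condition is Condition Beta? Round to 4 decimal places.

0.2678

Compute prior × likelihood for every hypothesis:
  Condition Zeta: 0.52 × 0.07 × 0.044 = 0.0016016
  Condition Alpha: 0.31 × 0.065 × 0.04 = 0.000806
  Condition Beta: 0.17 × 0.07 × 0.074 = 0.0008806
Normalizing constant = 0.0032882.
P(Condition Beta | evidence) = 0.0008806 / 0.0032882 ≈ 0.2678.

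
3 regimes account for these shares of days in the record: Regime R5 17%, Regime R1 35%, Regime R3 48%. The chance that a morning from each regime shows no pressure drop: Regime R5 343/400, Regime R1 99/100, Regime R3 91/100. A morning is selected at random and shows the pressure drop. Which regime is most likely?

Taking complements, P(drop | each) = Regime R5 0.1425, Regime R1 0.01, Regime R3 0.09.
Prior × likelihood for each hypothesis:
  Regime R5: 0.17 × 0.1425 = 0.024225
  Regime R1: 0.35 × 0.01 = 0.0035
  Regime R3: 0.48 × 0.09 = 0.0432
Normalizing constant = 0.070925.
Largest term belongs to Regime R3, so Regime R3 is most probable.

Regime R3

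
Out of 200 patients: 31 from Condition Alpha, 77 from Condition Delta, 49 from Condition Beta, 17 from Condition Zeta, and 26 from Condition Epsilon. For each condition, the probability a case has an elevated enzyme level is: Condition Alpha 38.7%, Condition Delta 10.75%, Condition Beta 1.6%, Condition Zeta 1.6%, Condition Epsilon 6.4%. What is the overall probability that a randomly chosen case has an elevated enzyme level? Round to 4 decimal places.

0.1150

Compute prior × likelihood for every hypothesis:
  Condition Alpha: 0.155 × 0.387 = 0.059985
  Condition Delta: 0.385 × 0.1075 = 0.0413875
  Condition Beta: 0.245 × 0.016 = 0.00392
  Condition Zeta: 0.085 × 0.016 = 0.00136
  Condition Epsilon: 0.13 × 0.064 = 0.00832
P(elevated) = 0.059985 + 0.0413875 + 0.00392 + 0.00136 + 0.00832 = 0.1149725 → 0.1150.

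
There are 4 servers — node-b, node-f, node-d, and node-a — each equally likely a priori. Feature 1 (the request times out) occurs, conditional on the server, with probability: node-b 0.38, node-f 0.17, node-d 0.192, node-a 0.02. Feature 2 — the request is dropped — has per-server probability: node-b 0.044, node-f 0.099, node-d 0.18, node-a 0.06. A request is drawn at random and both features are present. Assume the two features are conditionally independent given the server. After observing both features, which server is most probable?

node-d

With a uniform prior (1/4 each), posterior ∝ likelihood:
  node-b: 0.38 × 0.044 = 0.01672
  node-f: 0.17 × 0.099 = 0.01683
  node-d: 0.192 × 0.18 = 0.03456
  node-a: 0.02 × 0.06 = 0.0012
Normalizing constant = 0.06931.
Largest term belongs to node-d, so node-d is most probable.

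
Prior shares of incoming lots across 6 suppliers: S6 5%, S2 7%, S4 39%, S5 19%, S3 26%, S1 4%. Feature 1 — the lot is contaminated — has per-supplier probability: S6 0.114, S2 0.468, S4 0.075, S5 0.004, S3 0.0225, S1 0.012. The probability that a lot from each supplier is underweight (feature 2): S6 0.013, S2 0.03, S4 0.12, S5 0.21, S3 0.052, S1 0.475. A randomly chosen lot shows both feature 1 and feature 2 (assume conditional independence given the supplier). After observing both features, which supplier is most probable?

S4

Compute prior × likelihood for every hypothesis:
  S6: 0.05 × 0.114 × 0.013 = 0.0000741
  S2: 0.07 × 0.468 × 0.03 = 0.0009828
  S4: 0.39 × 0.075 × 0.12 = 0.00351
  S5: 0.19 × 0.004 × 0.21 = 0.0001596
  S3: 0.26 × 0.0225 × 0.052 = 0.0003042
  S1: 0.04 × 0.012 × 0.475 = 0.000228
Total = 0.0052587.
Largest term belongs to S4, so S4 is most probable.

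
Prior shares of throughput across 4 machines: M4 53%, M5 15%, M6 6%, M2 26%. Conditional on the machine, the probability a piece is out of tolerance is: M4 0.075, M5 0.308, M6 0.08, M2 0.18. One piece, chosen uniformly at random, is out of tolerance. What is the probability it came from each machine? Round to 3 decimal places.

By Bayes' rule, posterior ∝ prior × likelihood:
  M4: 0.53 × 0.075 = 0.03975
  M5: 0.15 × 0.308 = 0.0462
  M6: 0.06 × 0.08 = 0.0048
  M2: 0.26 × 0.18 = 0.0468
Normalizing constant = 0.13755.
P(M4 | oversize) = 0.03975/0.13755 ≈ 0.289
P(M5 | oversize) = 0.0462/0.13755 ≈ 0.336
P(M6 | oversize) = 0.0048/0.13755 ≈ 0.035
P(M2 | oversize) = 0.0468/0.13755 ≈ 0.340

M4 0.289, M5 0.336, M6 0.035, M2 0.340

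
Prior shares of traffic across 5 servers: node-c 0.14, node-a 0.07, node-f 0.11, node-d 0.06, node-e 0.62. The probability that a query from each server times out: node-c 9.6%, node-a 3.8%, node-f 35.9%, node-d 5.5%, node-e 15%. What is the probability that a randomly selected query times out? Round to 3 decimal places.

By Bayes' rule, posterior ∝ prior × likelihood:
  node-c: 0.14 × 0.096 = 0.01344
  node-a: 0.07 × 0.038 = 0.00266
  node-f: 0.11 × 0.359 = 0.03949
  node-d: 0.06 × 0.055 = 0.0033
  node-e: 0.62 × 0.15 = 0.093
P(timeout) = 0.01344 + 0.00266 + 0.03949 + 0.0033 + 0.093 = 0.15189 → 0.152.

0.152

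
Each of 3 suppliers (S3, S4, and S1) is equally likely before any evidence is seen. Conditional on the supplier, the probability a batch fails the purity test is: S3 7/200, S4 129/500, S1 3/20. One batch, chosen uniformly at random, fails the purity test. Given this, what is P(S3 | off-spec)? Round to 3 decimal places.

0.079

Since the prior is uniform, the posterior is proportional to the likelihood:
  S3: 0.035
  S4: 0.258
  S1: 0.15
Total = 0.443.
P(S3 | evidence) = 0.035 / 0.443 ≈ 0.079.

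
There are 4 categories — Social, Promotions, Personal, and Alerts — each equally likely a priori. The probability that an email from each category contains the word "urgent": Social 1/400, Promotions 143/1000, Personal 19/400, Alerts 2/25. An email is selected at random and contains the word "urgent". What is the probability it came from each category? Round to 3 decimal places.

Since the prior is uniform, the posterior is proportional to the likelihood:
  Social: 0.0025
  Promotions: 0.143
  Personal: 0.0475
  Alerts: 0.08
Normalizing constant = 0.273.
P(Social | urgent-flag) = 0.0025/0.273 ≈ 0.009
P(Promotions | urgent-flag) = 0.143/0.273 ≈ 0.524
P(Personal | urgent-flag) = 0.0475/0.273 ≈ 0.174
P(Alerts | urgent-flag) = 0.08/0.273 ≈ 0.293

Social 0.009, Promotions 0.524, Personal 0.174, Alerts 0.293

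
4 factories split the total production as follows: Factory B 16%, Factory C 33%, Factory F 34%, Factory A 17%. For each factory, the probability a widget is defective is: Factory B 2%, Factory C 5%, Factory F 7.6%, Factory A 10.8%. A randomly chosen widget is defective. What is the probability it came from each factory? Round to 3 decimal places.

Factory B 0.050, Factory C 0.258, Factory F 0.404, Factory A 0.287

Unnormalized posteriors (prior × likelihood):
  Factory B: 0.16 × 0.02 = 0.0032
  Factory C: 0.33 × 0.05 = 0.0165
  Factory F: 0.34 × 0.076 = 0.02584
  Factory A: 0.17 × 0.108 = 0.01836
Normalizing constant = 0.0639.
P(Factory B | defective) = 0.0032/0.0639 ≈ 0.050
P(Factory C | defective) = 0.0165/0.0639 ≈ 0.258
P(Factory F | defective) = 0.02584/0.0639 ≈ 0.404
P(Factory A | defective) = 0.01836/0.0639 ≈ 0.287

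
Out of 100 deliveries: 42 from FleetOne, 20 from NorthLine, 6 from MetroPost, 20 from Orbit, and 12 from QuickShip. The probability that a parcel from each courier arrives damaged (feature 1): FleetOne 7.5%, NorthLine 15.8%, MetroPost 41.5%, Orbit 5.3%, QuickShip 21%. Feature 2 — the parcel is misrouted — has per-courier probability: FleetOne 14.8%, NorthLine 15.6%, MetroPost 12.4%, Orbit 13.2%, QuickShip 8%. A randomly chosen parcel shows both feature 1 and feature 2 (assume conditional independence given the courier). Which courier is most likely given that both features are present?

Compute prior × likelihood for every hypothesis:
  FleetOne: 0.42 × 0.075 × 0.148 = 0.004662
  NorthLine: 0.2 × 0.158 × 0.156 = 0.0049296
  MetroPost: 0.06 × 0.415 × 0.124 = 0.0030876
  Orbit: 0.2 × 0.053 × 0.132 = 0.0013992
  QuickShip: 0.12 × 0.21 × 0.08 = 0.002016
Sum = 0.0160944.
Largest term belongs to NorthLine, so NorthLine is most probable.

NorthLine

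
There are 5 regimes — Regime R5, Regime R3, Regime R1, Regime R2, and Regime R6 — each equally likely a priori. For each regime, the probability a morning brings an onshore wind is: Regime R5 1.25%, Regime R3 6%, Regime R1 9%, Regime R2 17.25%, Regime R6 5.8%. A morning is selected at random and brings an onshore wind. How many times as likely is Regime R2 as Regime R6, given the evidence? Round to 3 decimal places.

2.974

Since the prior is uniform, the posterior is proportional to the likelihood:
  Regime R5: 0.0125
  Regime R3: 0.06
  Regime R1: 0.09
  Regime R2: 0.1725
  Regime R6: 0.058
Sum = 0.393.
The ratio is 0.1725 / 0.058 (the normalizer cancels) = 2.974.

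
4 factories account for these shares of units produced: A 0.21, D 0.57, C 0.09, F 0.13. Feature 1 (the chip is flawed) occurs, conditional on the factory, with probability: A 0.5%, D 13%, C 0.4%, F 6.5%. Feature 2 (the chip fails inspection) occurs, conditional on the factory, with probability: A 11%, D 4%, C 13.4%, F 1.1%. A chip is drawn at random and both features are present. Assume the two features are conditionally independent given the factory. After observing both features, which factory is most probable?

Unnormalized posteriors (prior × likelihood):
  A: 0.21 × 0.005 × 0.11 = 0.0001155
  D: 0.57 × 0.13 × 0.04 = 0.002964
  C: 0.09 × 0.004 × 0.134 = 0.00004824
  F: 0.13 × 0.065 × 0.011 = 0.00009295
Normalizing constant = 0.00322069.
Largest term belongs to D, so D is most probable.

D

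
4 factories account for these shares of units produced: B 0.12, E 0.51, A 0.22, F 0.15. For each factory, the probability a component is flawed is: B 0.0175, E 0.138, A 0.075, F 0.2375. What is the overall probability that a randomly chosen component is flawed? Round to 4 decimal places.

Prior × likelihood for each hypothesis:
  B: 0.12 × 0.0175 = 0.0021
  E: 0.51 × 0.138 = 0.07038
  A: 0.22 × 0.075 = 0.0165
  F: 0.15 × 0.2375 = 0.035625
P(flawed) = 0.0021 + 0.07038 + 0.0165 + 0.035625 = 0.124605 → 0.1246.

0.1246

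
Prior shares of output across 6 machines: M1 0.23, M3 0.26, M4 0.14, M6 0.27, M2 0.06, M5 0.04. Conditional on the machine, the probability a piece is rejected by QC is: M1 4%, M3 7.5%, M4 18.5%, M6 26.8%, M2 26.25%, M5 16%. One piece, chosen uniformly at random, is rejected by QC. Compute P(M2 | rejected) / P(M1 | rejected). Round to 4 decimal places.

By Bayes' rule, posterior ∝ prior × likelihood:
  M1: 0.23 × 0.04 = 0.0092
  M3: 0.26 × 0.075 = 0.0195
  M4: 0.14 × 0.185 = 0.0259
  M6: 0.27 × 0.268 = 0.07236
  M2: 0.06 × 0.2625 = 0.01575
  M5: 0.04 × 0.16 = 0.0064
Total = 0.14911.
The ratio is 0.01575 / 0.0092 (the normalizer cancels) = 1.7120.

1.7120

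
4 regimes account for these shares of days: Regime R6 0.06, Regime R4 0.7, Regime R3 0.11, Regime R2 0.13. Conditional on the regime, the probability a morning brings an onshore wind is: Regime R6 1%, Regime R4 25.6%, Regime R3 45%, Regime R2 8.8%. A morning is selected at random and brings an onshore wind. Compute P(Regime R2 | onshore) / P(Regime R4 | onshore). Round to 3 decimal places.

0.064

Unnormalized posteriors (prior × likelihood):
  Regime R6: 0.06 × 0.01 = 0.0006
  Regime R4: 0.7 × 0.256 = 0.1792
  Regime R3: 0.11 × 0.45 = 0.0495
  Regime R2: 0.13 × 0.088 = 0.01144
Total = 0.24074.
The ratio is 0.01144 / 0.1792 (the normalizer cancels) = 0.064.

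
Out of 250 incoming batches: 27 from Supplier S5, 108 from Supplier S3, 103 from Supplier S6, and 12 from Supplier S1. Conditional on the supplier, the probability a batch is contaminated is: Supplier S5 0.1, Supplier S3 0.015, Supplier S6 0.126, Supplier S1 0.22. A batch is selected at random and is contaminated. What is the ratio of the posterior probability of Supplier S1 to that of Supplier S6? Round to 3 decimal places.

0.203

By Bayes' rule, posterior ∝ prior × likelihood:
  Supplier S5: 0.108 × 0.1 = 0.0108
  Supplier S3: 0.432 × 0.015 = 0.00648
  Supplier S6: 0.412 × 0.126 = 0.051912
  Supplier S1: 0.048 × 0.22 = 0.01056
Sum = 0.079752.
The ratio is 0.01056 / 0.051912 (the normalizer cancels) = 0.203.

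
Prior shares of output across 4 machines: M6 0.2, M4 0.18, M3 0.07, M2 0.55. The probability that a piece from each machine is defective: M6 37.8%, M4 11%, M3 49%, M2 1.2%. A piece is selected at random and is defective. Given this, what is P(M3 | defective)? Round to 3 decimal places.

0.252

By Bayes' rule, posterior ∝ prior × likelihood:
  M6: 0.2 × 0.378 = 0.0756
  M4: 0.18 × 0.11 = 0.0198
  M3: 0.07 × 0.49 = 0.0343
  M2: 0.55 × 0.012 = 0.0066
Sum = 0.1363.
P(M3 | evidence) = 0.0343 / 0.1363 ≈ 0.252.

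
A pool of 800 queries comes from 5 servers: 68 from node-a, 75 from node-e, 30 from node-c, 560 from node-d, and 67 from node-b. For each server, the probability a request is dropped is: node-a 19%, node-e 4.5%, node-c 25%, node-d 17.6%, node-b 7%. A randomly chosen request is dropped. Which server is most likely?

node-d

Prior × likelihood for each hypothesis:
  node-a: 0.085 × 0.19 = 0.01615
  node-e: 0.09375 × 0.045 = 0.00421875
  node-c: 0.0375 × 0.25 = 0.009375
  node-d: 0.7 × 0.176 = 0.1232
  node-b: 0.08375 × 0.07 = 0.0058625
Total = 0.15880625.
Largest term belongs to node-d, so node-d is most probable.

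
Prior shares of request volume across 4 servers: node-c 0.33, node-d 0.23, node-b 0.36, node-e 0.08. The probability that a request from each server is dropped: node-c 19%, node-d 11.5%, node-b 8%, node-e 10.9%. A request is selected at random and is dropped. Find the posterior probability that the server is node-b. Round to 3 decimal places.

Compute prior × likelihood for every hypothesis:
  node-c: 0.33 × 0.19 = 0.0627
  node-d: 0.23 × 0.115 = 0.02645
  node-b: 0.36 × 0.08 = 0.0288
  node-e: 0.08 × 0.109 = 0.00872
Total = 0.12667.
P(node-b | evidence) = 0.0288 / 0.12667 ≈ 0.227.

0.227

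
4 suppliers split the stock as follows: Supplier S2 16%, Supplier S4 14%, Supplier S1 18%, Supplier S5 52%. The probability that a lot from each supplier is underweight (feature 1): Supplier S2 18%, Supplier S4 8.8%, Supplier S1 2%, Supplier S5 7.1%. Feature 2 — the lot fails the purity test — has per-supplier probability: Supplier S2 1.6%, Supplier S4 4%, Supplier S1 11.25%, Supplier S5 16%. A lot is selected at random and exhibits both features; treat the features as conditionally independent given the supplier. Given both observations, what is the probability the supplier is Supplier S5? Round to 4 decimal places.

0.8130

Compute prior × likelihood for every hypothesis:
  Supplier S2: 0.16 × 0.18 × 0.016 = 0.0004608
  Supplier S4: 0.14 × 0.088 × 0.04 = 0.0004928
  Supplier S1: 0.18 × 0.02 × 0.1125 = 0.000405
  Supplier S5: 0.52 × 0.071 × 0.16 = 0.0059072
Total = 0.0072658.
P(Supplier S5 | evidence) = 0.0059072 / 0.0072658 ≈ 0.8130.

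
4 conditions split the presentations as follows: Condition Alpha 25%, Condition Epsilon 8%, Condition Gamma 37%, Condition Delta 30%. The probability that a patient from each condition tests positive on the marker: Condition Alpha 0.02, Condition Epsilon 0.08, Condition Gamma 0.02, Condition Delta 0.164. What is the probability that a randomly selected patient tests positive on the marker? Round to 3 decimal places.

Unnormalized posteriors (prior × likelihood):
  Condition Alpha: 0.25 × 0.02 = 0.005
  Condition Epsilon: 0.08 × 0.08 = 0.0064
  Condition Gamma: 0.37 × 0.02 = 0.0074
  Condition Delta: 0.3 × 0.164 = 0.0492
P(marker-positive) = 0.005 + 0.0064 + 0.0074 + 0.0492 = 0.068 → 0.068.

0.068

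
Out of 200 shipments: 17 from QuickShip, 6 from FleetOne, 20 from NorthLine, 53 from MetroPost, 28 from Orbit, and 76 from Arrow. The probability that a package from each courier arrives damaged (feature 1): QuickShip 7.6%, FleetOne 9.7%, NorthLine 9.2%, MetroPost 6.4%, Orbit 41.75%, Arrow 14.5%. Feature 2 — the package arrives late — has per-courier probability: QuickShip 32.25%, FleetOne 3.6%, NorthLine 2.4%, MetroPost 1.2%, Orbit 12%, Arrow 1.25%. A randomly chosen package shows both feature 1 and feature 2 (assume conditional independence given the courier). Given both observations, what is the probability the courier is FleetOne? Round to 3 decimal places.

By Bayes' rule, posterior ∝ prior × likelihood:
  QuickShip: 0.085 × 0.076 × 0.3225 = 0.00208335
  FleetOne: 0.03 × 0.097 × 0.036 = 0.00010476
  NorthLine: 0.1 × 0.092 × 0.024 = 0.0002208
  MetroPost: 0.265 × 0.064 × 0.012 = 0.00020352
  Orbit: 0.14 × 0.4175 × 0.12 = 0.007014
  Arrow: 0.38 × 0.145 × 0.0125 = 0.00068875
Normalizing constant = 0.01031518.
P(FleetOne | evidence) = 0.00010476 / 0.01031518 ≈ 0.010.

0.010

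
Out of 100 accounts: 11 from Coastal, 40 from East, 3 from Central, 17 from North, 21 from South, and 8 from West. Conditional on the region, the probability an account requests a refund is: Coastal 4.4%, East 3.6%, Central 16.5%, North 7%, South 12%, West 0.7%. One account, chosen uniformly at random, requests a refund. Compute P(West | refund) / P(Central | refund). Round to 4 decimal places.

By Bayes' rule, posterior ∝ prior × likelihood:
  Coastal: 0.11 × 0.044 = 0.00484
  East: 0.4 × 0.036 = 0.0144
  Central: 0.03 × 0.165 = 0.00495
  North: 0.17 × 0.07 = 0.0119
  South: 0.21 × 0.12 = 0.0252
  West: 0.08 × 0.007 = 0.00056
Normalizing constant = 0.06185.
The ratio is 0.00056 / 0.00495 (the normalizer cancels) = 0.1131.

0.1131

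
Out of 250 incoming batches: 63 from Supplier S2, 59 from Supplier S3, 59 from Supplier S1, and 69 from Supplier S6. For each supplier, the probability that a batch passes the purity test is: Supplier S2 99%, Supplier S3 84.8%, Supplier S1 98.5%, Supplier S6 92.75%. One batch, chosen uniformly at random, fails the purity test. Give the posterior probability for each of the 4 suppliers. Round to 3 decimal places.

Taking complements, P(off-spec | each) = Supplier S2 0.01, Supplier S3 0.152, Supplier S1 0.015, Supplier S6 0.0725.
Prior × likelihood for each hypothesis:
  Supplier S2: 0.252 × 0.01 = 0.00252
  Supplier S3: 0.236 × 0.152 = 0.035872
  Supplier S1: 0.236 × 0.015 = 0.00354
  Supplier S6: 0.276 × 0.0725 = 0.02001
Normalizing constant = 0.061942.
P(Supplier S2 | off-spec) = 0.00252/0.061942 ≈ 0.041
P(Supplier S3 | off-spec) = 0.035872/0.061942 ≈ 0.579
P(Supplier S1 | off-spec) = 0.00354/0.061942 ≈ 0.057
P(Supplier S6 | off-spec) = 0.02001/0.061942 ≈ 0.323

Supplier S2 0.041, Supplier S3 0.579, Supplier S1 0.057, Supplier S6 0.323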